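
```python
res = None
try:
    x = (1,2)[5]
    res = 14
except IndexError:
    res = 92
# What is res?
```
92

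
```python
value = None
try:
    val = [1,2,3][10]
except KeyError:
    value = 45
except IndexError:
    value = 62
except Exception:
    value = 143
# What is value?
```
62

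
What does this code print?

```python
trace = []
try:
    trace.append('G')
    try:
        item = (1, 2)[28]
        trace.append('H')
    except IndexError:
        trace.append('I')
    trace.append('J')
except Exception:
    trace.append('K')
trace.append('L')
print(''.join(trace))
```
GIJL

Inner exception caught by inner handler, outer continues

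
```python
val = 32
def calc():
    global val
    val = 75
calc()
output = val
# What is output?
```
75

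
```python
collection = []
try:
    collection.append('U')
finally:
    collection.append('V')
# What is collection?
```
['U', 'V']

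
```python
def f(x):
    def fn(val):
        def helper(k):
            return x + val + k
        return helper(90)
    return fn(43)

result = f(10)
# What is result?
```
143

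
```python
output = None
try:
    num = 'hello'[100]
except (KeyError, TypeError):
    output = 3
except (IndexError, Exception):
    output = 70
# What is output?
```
70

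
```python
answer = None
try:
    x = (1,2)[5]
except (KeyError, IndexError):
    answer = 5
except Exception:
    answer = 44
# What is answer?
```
5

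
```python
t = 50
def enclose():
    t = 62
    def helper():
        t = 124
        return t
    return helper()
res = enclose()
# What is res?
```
124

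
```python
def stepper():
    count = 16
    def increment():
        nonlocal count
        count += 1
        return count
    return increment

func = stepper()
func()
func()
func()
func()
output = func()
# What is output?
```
21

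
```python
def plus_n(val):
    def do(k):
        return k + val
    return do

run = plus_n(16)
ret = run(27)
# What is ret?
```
43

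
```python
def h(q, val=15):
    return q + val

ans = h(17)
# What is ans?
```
32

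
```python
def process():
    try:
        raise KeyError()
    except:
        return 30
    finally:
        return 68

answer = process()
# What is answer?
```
68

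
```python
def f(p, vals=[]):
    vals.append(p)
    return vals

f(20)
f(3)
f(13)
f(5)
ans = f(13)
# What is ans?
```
[20, 3, 13, 5, 13]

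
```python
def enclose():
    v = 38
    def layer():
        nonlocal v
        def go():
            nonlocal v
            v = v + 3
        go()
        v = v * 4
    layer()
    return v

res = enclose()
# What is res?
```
164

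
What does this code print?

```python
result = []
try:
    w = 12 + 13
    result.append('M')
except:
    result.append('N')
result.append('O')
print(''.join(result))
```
MO

No exception, try block completes normally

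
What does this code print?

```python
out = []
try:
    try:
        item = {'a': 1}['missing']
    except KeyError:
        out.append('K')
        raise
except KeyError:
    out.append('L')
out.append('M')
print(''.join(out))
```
KLM

raise without argument re-raises current exception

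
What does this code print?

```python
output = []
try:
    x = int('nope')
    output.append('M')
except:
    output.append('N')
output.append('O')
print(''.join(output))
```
NO

Exception raised in try, caught by bare except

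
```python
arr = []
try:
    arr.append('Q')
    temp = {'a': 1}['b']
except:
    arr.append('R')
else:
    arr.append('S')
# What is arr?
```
['Q', 'R']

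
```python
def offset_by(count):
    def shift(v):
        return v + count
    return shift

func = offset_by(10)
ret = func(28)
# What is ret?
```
38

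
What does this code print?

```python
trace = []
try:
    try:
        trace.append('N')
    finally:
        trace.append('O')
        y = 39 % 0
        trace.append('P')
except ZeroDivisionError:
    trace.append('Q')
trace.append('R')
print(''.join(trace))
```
NOQR

Exception in inner finally caught by outer except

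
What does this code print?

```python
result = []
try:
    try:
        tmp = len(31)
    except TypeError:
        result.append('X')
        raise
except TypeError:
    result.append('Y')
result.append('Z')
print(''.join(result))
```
XYZ

raise without argument re-raises current exception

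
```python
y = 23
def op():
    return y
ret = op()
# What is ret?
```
23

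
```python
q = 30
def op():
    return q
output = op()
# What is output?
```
30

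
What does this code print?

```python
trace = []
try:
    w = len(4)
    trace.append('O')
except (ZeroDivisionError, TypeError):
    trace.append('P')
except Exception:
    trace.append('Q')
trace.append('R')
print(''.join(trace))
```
PR

TypeError matches tuple containing it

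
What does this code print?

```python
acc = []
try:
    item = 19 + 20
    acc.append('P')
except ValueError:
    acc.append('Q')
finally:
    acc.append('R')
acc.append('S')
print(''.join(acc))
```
PRS

finally runs after normal execution too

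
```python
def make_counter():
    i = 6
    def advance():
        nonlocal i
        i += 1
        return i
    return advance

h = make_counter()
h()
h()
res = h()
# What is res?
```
9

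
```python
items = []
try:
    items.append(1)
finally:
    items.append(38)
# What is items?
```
[1, 38]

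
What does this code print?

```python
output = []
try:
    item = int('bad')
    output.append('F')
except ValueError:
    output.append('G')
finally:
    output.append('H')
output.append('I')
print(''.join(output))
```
GHI

finally always runs, even after exception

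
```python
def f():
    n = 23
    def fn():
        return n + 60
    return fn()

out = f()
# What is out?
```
83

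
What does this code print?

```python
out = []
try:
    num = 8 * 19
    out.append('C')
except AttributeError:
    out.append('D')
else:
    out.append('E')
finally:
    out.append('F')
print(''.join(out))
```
CEF

else runs before finally when no exception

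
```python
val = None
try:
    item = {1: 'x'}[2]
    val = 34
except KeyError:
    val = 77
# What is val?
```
77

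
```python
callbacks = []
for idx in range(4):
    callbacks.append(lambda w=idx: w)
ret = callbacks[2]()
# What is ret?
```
2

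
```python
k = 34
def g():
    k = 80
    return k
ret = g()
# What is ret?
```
80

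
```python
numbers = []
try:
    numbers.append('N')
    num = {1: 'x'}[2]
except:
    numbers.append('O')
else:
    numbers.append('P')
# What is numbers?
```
['N', 'O']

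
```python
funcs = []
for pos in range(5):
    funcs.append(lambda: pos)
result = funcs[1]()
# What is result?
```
4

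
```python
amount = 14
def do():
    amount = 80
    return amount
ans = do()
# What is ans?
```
80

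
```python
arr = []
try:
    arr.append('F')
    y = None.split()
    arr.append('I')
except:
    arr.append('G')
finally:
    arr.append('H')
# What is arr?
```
['F', 'G', 'H']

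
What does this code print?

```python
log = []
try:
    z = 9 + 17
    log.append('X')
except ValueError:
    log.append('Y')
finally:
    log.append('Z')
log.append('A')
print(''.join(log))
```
XZA

finally runs after normal execution too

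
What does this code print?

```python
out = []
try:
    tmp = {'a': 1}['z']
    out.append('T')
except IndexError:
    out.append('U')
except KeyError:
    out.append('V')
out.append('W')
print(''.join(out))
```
VW

KeyError is caught by its specific handler, not IndexError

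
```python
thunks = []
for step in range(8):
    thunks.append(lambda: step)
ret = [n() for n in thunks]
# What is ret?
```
[7, 7, 7, 7, 7, 7, 7, 7]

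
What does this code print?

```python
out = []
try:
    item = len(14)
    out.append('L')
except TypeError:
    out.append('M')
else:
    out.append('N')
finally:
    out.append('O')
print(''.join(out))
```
MO

Exception: except runs, else skipped, finally runs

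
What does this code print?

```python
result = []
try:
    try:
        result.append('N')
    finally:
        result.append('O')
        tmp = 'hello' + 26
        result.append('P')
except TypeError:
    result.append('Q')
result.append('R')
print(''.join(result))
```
NOQR

Exception in inner finally caught by outer except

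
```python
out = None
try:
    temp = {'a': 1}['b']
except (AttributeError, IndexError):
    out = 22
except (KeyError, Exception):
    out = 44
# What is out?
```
44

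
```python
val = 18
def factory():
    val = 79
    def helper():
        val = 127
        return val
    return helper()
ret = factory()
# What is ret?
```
127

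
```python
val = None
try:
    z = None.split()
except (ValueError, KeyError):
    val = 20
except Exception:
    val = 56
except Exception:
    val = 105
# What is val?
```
56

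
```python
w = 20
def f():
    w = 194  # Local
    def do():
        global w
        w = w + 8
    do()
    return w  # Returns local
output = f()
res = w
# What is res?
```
28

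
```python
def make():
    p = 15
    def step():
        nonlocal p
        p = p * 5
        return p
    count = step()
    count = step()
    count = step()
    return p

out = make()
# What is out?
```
1875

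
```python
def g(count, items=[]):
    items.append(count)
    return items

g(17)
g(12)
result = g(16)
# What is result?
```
[17, 12, 16]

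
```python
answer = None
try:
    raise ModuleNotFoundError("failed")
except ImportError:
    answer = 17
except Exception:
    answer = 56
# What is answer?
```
17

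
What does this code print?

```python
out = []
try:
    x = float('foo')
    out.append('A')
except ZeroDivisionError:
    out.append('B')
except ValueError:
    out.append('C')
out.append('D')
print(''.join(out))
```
CD

ValueError is caught by its specific handler, not ZeroDivisionError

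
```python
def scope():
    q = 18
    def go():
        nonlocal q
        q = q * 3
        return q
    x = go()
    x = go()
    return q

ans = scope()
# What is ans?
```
162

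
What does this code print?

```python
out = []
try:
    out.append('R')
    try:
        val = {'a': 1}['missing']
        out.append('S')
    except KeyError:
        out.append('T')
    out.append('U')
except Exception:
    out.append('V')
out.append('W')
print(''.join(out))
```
RTUW

Inner exception caught by inner handler, outer continues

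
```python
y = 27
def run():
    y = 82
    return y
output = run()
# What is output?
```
82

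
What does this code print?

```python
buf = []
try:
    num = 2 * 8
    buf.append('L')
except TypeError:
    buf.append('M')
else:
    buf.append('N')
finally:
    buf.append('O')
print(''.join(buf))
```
LNO

else runs before finally when no exception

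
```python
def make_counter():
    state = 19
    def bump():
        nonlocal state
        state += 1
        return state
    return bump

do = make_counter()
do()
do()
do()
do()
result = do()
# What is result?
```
24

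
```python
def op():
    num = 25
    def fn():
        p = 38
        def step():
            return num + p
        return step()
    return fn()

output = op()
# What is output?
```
63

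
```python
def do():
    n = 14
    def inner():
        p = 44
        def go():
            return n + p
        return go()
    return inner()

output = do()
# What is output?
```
58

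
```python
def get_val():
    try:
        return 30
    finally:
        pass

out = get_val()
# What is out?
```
30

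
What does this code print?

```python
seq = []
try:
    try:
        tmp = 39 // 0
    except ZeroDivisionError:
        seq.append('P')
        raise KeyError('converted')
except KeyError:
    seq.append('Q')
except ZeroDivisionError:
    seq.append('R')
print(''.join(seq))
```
PQ

New KeyError raised, caught by outer KeyError handler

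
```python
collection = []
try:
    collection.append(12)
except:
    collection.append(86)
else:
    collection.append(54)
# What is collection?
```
[12, 54]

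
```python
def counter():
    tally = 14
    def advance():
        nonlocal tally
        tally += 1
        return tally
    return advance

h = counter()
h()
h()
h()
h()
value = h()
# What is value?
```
19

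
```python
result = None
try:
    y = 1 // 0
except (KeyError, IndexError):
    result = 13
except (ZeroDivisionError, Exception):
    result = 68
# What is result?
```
68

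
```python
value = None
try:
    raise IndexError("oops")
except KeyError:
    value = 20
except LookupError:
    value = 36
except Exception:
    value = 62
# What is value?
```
36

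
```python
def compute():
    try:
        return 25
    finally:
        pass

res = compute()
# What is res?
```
25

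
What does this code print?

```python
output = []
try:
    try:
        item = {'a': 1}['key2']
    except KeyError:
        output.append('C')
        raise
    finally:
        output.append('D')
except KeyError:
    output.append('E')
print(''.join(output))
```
CDE

finally runs before re-raised exception propagates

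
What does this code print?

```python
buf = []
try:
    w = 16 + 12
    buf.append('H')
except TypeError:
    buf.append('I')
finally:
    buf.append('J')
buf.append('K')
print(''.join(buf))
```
HJK

finally runs after normal execution too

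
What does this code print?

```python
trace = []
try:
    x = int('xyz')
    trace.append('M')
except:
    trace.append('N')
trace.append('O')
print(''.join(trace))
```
NO

Exception raised in try, caught by bare except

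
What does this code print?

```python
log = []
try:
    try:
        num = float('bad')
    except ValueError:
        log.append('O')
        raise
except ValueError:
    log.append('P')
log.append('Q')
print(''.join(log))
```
OPQ

raise without argument re-raises current exception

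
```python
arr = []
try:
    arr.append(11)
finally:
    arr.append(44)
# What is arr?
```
[11, 44]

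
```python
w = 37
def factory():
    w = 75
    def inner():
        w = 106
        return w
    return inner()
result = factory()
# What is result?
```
106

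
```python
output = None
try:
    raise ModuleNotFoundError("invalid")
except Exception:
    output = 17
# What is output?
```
17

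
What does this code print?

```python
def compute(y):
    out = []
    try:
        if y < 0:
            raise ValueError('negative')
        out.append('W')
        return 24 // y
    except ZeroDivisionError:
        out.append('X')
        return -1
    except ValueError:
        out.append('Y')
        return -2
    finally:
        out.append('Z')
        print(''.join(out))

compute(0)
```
WXZ

y=0 causes ZeroDivisionError, caught, finally prints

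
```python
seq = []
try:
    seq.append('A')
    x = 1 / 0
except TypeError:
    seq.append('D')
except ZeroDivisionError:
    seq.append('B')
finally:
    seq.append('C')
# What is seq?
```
['A', 'B', 'C']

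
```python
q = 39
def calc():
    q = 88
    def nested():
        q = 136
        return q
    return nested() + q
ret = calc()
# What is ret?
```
224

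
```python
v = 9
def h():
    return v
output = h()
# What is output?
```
9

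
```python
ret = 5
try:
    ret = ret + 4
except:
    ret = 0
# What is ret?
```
9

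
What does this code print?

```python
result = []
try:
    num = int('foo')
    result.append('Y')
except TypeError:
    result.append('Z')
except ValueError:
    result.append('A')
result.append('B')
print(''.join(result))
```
AB

ValueError is caught by its specific handler, not TypeError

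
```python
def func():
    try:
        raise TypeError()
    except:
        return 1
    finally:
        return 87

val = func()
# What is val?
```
87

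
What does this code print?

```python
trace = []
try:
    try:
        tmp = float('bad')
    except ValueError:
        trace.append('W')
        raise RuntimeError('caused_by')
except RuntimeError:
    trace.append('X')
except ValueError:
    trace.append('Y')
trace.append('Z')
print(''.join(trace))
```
WXZ

RuntimeError raised and caught, original ValueError not re-raised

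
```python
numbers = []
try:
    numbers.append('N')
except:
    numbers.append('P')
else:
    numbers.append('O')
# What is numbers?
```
['N', 'O']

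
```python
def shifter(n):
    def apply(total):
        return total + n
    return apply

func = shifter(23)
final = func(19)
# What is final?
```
42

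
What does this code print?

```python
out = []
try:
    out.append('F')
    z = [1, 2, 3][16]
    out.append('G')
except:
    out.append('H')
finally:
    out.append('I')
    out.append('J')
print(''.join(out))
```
FHIJ

Code before exception runs, then except, then all of finally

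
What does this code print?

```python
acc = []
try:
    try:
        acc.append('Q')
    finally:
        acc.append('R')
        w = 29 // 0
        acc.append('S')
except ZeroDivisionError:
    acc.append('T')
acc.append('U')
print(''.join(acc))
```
QRTU

Exception in inner finally caught by outer except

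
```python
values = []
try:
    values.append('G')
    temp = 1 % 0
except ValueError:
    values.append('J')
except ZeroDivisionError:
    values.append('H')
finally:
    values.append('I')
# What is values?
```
['G', 'H', 'I']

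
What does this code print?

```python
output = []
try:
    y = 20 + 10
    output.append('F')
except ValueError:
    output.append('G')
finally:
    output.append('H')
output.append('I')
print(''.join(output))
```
FHI

finally runs after normal execution too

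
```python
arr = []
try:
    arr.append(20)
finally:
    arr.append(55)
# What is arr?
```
[20, 55]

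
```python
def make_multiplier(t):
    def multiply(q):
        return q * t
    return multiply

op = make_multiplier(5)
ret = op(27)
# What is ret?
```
135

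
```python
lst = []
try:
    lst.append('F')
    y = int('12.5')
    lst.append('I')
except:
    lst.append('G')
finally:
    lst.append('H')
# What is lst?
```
['F', 'G', 'H']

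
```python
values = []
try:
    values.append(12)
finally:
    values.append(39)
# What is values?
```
[12, 39]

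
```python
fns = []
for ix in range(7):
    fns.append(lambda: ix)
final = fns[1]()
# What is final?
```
6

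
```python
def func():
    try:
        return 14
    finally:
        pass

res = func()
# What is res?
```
14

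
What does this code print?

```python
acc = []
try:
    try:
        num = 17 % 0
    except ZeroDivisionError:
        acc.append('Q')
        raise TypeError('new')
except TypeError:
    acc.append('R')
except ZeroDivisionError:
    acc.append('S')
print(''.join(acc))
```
QR

New TypeError raised, caught by outer TypeError handler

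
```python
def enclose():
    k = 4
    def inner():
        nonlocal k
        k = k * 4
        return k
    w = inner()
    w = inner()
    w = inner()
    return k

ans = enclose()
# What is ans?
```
256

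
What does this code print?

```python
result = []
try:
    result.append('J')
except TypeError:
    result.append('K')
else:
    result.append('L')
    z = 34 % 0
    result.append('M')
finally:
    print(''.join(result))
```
JL

Try succeeds, else appends 'L', ZeroDivisionError in else is uncaught, finally prints before exception propagates ('M' never appended)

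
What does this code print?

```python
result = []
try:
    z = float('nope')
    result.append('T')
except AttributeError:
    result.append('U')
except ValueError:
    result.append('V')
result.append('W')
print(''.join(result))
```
VW

ValueError is caught by its specific handler, not AttributeError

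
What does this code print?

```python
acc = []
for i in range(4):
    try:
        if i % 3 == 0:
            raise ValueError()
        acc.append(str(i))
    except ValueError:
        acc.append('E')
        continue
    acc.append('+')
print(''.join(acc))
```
E1+2+E

continue in except skips rest of loop body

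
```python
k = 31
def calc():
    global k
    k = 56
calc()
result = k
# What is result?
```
56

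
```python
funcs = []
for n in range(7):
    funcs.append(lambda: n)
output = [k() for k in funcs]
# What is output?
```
[6, 6, 6, 6, 6, 6, 6]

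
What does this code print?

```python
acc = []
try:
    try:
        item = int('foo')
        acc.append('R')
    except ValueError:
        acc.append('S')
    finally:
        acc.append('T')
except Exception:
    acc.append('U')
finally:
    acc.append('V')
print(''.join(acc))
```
STV

Both finally blocks run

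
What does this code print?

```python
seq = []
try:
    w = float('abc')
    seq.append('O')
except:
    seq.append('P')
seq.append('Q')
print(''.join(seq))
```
PQ

Exception raised in try, caught by bare except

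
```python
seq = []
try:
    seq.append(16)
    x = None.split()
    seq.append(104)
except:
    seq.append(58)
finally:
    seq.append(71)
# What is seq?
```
[16, 58, 71]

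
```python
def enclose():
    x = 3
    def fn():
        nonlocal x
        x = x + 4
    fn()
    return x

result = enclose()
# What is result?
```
7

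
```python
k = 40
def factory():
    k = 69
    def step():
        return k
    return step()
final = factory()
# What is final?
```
69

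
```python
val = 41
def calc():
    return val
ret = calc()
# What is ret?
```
41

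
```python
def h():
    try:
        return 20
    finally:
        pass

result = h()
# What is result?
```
20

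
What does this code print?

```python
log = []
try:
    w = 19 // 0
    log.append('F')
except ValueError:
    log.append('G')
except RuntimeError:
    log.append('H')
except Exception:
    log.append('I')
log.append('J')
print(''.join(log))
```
IJ

ZeroDivisionError not specifically caught, falls to Exception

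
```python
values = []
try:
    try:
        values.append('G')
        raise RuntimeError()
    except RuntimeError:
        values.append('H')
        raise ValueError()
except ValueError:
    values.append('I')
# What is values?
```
['G', 'H', 'I']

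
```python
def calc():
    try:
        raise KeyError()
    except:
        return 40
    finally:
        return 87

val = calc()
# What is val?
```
87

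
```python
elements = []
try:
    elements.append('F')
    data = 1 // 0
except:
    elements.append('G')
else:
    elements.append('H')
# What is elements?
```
['F', 'G']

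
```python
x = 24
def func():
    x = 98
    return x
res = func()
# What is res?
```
98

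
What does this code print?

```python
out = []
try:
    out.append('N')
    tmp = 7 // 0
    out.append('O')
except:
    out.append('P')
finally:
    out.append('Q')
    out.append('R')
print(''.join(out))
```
NPQR

Code before exception runs, then except, then all of finally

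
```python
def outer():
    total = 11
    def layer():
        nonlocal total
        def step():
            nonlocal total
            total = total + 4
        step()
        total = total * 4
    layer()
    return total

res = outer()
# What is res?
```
60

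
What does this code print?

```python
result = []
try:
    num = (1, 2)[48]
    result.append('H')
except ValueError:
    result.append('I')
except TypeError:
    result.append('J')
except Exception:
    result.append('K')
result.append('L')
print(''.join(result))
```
KL

IndexError not specifically caught, falls to Exception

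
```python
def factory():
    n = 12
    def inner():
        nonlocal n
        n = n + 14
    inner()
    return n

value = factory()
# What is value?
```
26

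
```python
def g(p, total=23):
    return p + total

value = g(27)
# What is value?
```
50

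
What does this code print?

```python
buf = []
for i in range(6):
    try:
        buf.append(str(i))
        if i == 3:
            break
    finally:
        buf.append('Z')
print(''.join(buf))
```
0Z1Z2Z3Z

finally runs even when breaking out of loop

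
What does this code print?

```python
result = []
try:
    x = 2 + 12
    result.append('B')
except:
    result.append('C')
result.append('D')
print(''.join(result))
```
BD

No exception, try block completes normally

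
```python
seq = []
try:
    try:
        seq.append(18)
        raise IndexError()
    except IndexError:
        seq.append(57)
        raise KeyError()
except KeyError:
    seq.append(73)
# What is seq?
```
[18, 57, 73]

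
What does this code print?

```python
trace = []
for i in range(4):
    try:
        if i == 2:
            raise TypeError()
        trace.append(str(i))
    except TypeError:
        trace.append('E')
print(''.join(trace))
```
01E3

Exception on i=2 caught, loop continues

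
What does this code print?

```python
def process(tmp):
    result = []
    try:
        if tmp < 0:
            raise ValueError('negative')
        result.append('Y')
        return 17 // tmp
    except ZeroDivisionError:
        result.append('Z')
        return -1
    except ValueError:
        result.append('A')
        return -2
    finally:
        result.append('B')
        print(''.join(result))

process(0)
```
YZB

tmp=0 causes ZeroDivisionError, caught, finally prints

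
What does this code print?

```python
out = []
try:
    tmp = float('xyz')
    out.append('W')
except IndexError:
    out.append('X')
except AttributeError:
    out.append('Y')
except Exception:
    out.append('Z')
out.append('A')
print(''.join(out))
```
ZA

ValueError not specifically caught, falls to Exception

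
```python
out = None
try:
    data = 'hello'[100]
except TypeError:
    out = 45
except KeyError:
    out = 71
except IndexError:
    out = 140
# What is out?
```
140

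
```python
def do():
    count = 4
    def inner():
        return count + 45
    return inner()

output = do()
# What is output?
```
49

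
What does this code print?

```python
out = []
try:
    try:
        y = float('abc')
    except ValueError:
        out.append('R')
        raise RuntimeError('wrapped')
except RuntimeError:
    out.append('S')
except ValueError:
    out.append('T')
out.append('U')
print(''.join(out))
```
RSU

RuntimeError raised and caught, original ValueError not re-raised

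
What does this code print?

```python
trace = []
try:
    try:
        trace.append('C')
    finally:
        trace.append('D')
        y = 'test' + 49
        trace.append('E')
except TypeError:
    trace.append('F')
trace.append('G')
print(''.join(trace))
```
CDFG

Exception in inner finally caught by outer except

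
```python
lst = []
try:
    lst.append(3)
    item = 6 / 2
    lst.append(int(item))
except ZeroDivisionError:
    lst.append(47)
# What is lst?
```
[3, 3]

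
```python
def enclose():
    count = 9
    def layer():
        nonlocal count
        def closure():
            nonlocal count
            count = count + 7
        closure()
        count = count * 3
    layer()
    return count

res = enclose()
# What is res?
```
48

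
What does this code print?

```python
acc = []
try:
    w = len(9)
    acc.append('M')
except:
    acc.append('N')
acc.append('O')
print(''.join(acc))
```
NO

Exception raised in try, caught by bare except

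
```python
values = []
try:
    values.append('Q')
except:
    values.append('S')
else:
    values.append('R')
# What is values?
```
['Q', 'R']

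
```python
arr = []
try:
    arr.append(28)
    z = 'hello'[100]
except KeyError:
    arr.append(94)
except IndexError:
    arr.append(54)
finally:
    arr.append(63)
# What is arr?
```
[28, 54, 63]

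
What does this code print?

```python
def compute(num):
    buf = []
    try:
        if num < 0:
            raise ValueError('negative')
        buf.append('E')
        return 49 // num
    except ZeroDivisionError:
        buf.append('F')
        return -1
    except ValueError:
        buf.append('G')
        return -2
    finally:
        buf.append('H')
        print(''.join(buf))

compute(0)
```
EFH

num=0 causes ZeroDivisionError, caught, finally prints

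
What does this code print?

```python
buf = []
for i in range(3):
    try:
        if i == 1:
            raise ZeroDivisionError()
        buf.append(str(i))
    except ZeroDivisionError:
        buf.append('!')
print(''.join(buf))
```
0!2

Exception on i=1 caught, loop continues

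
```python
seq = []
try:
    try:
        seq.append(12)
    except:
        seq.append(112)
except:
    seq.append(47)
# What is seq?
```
[12]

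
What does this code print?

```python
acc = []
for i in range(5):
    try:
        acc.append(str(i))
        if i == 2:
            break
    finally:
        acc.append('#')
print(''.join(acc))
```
0#1#2#

finally runs even when breaking out of loop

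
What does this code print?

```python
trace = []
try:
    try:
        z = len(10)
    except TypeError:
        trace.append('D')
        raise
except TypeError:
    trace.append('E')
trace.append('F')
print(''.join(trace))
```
DEF

raise without argument re-raises current exception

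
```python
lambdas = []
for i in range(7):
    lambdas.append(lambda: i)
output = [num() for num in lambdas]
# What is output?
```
[6, 6, 6, 6, 6, 6, 6]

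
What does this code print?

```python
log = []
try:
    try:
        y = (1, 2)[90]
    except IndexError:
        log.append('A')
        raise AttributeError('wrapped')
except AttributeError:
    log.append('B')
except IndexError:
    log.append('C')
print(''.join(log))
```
AB

New AttributeError raised, caught by outer AttributeError handler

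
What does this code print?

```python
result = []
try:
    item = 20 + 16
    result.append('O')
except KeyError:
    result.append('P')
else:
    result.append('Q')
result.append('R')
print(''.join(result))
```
OQR

else block runs when no exception occurs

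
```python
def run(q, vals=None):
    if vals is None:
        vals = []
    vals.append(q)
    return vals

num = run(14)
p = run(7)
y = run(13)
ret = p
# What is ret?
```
[7]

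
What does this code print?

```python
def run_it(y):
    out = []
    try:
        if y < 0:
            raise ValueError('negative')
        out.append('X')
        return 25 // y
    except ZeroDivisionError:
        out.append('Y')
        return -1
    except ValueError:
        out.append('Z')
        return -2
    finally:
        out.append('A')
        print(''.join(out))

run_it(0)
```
XYA

y=0 causes ZeroDivisionError, caught, finally prints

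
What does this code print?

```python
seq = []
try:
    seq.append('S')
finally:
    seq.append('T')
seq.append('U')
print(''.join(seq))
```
STU

try/finally without except, no exception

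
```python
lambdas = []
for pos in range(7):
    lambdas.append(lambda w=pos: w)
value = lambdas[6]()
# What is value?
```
6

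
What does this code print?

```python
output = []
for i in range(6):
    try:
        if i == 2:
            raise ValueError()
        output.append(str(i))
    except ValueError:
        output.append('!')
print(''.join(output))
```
01!345

Exception on i=2 caught, loop continues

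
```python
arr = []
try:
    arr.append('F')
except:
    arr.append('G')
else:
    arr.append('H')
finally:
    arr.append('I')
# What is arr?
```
['F', 'H', 'I']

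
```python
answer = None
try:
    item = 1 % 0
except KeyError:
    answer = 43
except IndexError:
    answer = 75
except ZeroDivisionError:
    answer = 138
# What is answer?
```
138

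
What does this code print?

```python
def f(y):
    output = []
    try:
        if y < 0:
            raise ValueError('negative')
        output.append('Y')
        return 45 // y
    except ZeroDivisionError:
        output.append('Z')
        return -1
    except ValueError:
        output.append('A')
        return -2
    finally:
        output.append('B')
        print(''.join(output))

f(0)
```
YZB

y=0 causes ZeroDivisionError, caught, finally prints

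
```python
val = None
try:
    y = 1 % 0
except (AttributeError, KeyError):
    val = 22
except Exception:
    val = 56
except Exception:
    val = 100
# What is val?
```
56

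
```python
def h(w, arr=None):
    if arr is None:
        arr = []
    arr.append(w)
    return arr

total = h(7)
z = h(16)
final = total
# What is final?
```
[7]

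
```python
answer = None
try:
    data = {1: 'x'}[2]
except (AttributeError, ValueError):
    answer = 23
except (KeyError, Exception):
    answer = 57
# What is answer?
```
57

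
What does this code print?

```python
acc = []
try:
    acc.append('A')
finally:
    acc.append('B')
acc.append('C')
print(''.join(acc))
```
ABC

try/finally without except, no exception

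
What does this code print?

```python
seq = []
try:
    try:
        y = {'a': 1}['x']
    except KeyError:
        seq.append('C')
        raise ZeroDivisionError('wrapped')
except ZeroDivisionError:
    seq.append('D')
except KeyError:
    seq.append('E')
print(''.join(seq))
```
CD

New ZeroDivisionError raised, caught by outer ZeroDivisionError handler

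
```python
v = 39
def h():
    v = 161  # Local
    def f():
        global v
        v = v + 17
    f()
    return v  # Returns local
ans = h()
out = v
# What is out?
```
56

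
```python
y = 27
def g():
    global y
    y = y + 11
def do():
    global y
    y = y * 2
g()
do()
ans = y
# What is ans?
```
76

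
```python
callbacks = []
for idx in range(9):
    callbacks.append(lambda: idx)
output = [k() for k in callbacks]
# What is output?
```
[8, 8, 8, 8, 8, 8, 8, 8, 8]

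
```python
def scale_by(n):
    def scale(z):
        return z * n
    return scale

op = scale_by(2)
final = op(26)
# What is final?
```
52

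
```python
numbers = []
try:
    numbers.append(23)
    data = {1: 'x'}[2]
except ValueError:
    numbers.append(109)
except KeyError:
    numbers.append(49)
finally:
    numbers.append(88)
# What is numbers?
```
[23, 49, 88]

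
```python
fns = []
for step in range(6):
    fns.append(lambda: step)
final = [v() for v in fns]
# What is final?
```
[5, 5, 5, 5, 5, 5]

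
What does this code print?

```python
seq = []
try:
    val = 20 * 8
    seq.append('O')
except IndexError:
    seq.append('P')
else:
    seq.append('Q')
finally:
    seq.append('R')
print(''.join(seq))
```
OQR

else runs before finally when no exception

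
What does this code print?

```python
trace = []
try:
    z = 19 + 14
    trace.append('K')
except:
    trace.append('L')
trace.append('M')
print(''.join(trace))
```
KM

No exception, try block completes normally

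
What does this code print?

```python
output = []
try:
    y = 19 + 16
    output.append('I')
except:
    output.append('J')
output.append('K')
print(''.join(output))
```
IK

No exception, try block completes normally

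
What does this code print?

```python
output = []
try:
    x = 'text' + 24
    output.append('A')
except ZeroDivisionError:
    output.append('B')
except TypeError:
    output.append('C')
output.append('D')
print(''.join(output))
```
CD

TypeError is caught by its specific handler, not ZeroDivisionError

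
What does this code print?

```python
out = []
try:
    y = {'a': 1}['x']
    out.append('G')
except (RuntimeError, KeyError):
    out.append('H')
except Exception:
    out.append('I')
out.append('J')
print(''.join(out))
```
HJ

KeyError matches tuple containing it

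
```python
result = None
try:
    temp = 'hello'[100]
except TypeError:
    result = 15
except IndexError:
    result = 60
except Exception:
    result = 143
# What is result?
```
60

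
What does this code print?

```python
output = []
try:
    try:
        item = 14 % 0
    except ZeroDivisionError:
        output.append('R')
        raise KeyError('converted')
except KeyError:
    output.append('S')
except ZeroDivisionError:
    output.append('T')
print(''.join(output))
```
RS

New KeyError raised, caught by outer KeyError handler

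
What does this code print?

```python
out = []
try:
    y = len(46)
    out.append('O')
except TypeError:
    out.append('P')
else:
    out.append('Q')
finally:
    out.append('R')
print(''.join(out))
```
PR

Exception: except runs, else skipped, finally runs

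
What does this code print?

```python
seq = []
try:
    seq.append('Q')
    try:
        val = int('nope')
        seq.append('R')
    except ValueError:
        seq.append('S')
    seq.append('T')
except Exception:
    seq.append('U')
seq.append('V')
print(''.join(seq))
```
QSTV

Inner exception caught by inner handler, outer continues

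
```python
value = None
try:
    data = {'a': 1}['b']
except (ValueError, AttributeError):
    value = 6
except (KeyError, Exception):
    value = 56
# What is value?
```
56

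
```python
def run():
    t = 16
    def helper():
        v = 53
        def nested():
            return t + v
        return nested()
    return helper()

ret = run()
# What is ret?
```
69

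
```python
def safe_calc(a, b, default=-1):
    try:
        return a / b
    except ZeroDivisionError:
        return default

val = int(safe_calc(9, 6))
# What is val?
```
1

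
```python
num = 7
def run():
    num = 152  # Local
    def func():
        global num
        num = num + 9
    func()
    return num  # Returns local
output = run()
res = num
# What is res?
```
16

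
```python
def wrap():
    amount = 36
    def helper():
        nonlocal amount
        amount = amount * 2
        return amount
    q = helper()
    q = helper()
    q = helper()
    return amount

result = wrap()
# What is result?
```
288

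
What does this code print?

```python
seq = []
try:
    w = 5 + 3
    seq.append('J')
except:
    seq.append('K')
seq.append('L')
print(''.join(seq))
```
JL

No exception, try block completes normally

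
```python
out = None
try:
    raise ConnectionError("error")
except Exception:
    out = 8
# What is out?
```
8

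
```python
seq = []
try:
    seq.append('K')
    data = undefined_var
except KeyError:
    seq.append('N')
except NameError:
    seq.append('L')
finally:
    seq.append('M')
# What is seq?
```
['K', 'L', 'M']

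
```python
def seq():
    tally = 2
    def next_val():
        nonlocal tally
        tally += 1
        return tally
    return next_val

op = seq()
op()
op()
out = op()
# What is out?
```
5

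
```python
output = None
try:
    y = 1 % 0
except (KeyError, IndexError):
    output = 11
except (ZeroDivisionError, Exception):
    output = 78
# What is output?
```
78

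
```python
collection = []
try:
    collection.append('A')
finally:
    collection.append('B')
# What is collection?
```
['A', 'B']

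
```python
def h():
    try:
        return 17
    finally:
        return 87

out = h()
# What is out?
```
87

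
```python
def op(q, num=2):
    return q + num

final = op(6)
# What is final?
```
8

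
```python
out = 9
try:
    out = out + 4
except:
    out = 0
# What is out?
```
13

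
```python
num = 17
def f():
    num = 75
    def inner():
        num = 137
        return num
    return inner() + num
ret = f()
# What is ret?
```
212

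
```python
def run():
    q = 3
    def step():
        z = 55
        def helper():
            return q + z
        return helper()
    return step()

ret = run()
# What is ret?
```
58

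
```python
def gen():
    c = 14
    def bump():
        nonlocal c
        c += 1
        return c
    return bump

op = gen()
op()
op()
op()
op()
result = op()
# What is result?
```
19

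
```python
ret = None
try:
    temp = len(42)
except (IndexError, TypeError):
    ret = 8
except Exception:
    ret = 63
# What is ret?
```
8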